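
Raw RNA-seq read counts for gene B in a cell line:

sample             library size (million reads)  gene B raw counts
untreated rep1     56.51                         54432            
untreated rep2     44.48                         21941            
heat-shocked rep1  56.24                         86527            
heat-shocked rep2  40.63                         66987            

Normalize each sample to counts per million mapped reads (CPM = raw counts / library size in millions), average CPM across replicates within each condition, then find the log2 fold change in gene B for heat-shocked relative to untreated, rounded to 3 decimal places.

1.130

CPM(untreated rep1) = 54432 / 56.51 = 963.2277
CPM(untreated rep2) = 21941 / 44.48 = 493.2779
CPM(heat-shocked rep1) = 86527 / 56.24 = 1538.5313
CPM(heat-shocked rep2) = 66987 / 40.63 = 1648.7079
mean CPM(untreated) = 728.2528; mean CPM(heat-shocked) = 1593.6196
Fold change = 1593.6196 / 728.2528 = 2.18828
log2(2.18828) = 1.1298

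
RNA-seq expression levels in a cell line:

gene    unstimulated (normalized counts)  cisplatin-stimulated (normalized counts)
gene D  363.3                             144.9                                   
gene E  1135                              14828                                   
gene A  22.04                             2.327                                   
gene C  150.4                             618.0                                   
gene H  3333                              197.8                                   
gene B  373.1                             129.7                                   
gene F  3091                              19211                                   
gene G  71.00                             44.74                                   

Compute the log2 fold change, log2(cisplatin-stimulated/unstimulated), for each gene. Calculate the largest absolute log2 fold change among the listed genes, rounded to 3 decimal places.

log2(144.9/363.3) = -1.326  (gene D)
log2(14828/1135) = 3.708  (gene E)
log2(2.327/22.04) = -3.244  (gene A)
log2(618.0/150.4) = 2.039  (gene C)
log2(197.8/3333) = -4.075  (gene H)
log2(129.7/373.1) = -1.524  (gene B)
log2(19211/3091) = 2.636  (gene F)
log2(44.74/71.00) = -0.666  (gene G)
The largest magnitude belongs to gene H.

4.075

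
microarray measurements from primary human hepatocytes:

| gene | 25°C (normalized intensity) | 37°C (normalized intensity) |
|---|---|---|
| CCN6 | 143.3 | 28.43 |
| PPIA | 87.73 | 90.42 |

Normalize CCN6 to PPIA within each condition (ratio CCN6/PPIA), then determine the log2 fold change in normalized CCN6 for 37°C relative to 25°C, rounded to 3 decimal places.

CCN6/PPIA (25°C) = 143.3 / 87.73 = 1.6334
CCN6/PPIA (37°C) = 28.43 / 90.42 = 0.31442
Fold change = 0.31442 / 1.6334 = 0.1925
log2(0.1925) = -2.3771

-2.377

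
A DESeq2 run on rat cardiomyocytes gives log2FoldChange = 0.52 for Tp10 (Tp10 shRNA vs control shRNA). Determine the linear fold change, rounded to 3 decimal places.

1.434

Fold change = 2^(0.52) = 1.4340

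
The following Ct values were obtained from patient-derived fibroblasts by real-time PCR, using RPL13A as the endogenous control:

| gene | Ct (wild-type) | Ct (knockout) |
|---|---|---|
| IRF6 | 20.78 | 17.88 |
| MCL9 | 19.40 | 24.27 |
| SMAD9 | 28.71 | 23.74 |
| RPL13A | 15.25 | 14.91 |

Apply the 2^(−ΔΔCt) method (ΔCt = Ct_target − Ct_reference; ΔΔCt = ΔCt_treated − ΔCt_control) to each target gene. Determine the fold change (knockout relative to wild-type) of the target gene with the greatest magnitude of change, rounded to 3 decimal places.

0.027

IRF6: ΔΔCt = (17.88−14.91) − (20.78−15.25) = 2.97 − 5.53 = -2.56; fold change = 2^2.56 = 5.897
MCL9: ΔΔCt = (24.27−14.91) − (19.40−15.25) = 9.36 − 4.15 = 5.21; fold change = 2^-5.21 = 0.027
SMAD9: ΔΔCt = (23.74−14.91) − (28.71−15.25) = 8.83 − 13.46 = -4.63; fold change = 2^4.63 = 24.761
MCL9 has the largest |ΔΔCt| = 5.21.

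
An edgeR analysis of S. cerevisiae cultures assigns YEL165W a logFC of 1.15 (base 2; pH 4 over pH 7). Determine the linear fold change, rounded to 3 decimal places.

2.219

Fold change = 2^(1.15) = 2.2191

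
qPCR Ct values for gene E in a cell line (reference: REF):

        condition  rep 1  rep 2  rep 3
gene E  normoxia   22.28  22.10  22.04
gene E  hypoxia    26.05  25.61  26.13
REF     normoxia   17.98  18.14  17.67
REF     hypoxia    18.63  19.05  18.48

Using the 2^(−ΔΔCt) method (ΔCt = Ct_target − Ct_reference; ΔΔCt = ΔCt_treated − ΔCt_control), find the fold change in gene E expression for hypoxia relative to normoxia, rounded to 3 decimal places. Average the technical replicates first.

Mean Ct: gene E normoxia 22.140; gene E hypoxia 25.930; REF normoxia 17.930; REF hypoxia 18.720
ΔCt(normoxia) = 22.140 − 17.930 = 4.210
ΔCt(hypoxia) = 25.930 − 18.720 = 7.210
ΔΔCt = 7.210 − 4.210 = 3.000
Fold change = 2^(−3.000) = 0.1250

0.125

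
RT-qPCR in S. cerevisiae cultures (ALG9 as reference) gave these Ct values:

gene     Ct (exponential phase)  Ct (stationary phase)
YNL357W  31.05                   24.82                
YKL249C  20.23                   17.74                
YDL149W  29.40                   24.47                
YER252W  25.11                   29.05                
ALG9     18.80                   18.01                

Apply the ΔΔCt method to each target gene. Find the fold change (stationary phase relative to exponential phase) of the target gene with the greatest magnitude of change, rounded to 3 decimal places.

43.411

YNL357W: ΔΔCt = (24.82−18.01) − (31.05−18.80) = 6.81 − 12.25 = -5.44; fold change = 2^5.44 = 43.411
YKL249C: ΔΔCt = (17.74−18.01) − (20.23−18.80) = -0.27 − 1.43 = -1.70; fold change = 2^1.70 = 3.249
YDL149W: ΔΔCt = (24.47−18.01) − (29.40−18.80) = 6.46 − 10.60 = -4.14; fold change = 2^4.14 = 17.630
YER252W: ΔΔCt = (29.05−18.01) − (25.11−18.80) = 11.04 − 6.31 = 4.73; fold change = 2^-4.73 = 0.038
YNL357W has the largest |ΔΔCt| = 5.44.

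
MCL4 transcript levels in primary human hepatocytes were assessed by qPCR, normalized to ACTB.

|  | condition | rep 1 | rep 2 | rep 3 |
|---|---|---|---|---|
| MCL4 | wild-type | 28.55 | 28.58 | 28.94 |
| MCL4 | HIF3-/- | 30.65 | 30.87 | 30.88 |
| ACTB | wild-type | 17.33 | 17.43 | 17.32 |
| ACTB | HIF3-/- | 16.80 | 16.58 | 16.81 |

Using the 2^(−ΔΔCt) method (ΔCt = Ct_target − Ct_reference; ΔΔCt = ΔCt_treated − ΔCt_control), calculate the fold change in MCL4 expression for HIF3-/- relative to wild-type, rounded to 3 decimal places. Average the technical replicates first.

Mean Ct: MCL4 wild-type 28.690; MCL4 HIF3-/- 30.800; ACTB wild-type 17.360; ACTB HIF3-/- 16.730
ΔCt(wild-type) = 28.690 − 17.360 = 11.330
ΔCt(HIF3-/-) = 30.800 − 16.730 = 14.070
ΔΔCt = 14.070 − 11.330 = 2.740
Fold change = 2^(−2.740) = 0.1497

0.150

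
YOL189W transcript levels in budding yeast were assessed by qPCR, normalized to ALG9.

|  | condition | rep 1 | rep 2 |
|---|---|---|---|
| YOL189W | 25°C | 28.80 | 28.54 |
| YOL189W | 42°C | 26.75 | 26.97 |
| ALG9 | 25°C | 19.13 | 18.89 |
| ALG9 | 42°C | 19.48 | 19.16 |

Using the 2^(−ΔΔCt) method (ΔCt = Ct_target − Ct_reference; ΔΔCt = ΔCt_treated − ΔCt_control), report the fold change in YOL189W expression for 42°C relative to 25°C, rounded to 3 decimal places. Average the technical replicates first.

4.347

Mean Ct: YOL189W 25°C 28.670; YOL189W 42°C 26.860; ALG9 25°C 19.010; ALG9 42°C 19.320
ΔCt(25°C) = 28.670 − 19.010 = 9.660
ΔCt(42°C) = 26.860 − 19.320 = 7.540
ΔΔCt = 7.540 − 9.660 = -2.120
Fold change = 2^(−(-2.120)) = 2^2.120 = 4.3469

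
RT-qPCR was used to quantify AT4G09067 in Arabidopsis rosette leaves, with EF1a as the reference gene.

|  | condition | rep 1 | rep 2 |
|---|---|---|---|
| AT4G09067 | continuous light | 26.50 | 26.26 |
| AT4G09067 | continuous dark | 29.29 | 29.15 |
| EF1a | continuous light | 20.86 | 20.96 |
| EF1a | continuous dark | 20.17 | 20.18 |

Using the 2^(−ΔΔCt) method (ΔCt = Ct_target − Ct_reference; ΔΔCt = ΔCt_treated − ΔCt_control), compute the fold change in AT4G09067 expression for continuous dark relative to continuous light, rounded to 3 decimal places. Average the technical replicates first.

Mean Ct: AT4G09067 continuous light 26.380; AT4G09067 continuous dark 29.220; EF1a continuous light 20.910; EF1a continuous dark 20.175
ΔCt(continuous light) = 26.380 − 20.910 = 5.470
ΔCt(continuous dark) = 29.220 − 20.175 = 9.045
ΔΔCt = 9.045 − 5.470 = 3.575
Fold change = 2^(−3.575) = 0.0839

0.084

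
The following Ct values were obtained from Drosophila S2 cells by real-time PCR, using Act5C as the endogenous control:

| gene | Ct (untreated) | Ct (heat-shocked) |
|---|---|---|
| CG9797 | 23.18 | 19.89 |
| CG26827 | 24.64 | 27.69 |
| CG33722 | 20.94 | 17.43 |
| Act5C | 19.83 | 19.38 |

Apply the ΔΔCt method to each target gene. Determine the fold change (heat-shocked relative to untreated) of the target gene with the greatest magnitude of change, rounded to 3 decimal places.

CG9797: ΔΔCt = (19.89−19.38) − (23.18−19.83) = 0.51 − 3.35 = -2.84; fold change = 2^2.84 = 7.160
CG26827: ΔΔCt = (27.69−19.38) − (24.64−19.83) = 8.31 − 4.81 = 3.50; fold change = 2^-3.50 = 0.088
CG33722: ΔΔCt = (17.43−19.38) − (20.94−19.83) = -1.95 − 1.11 = -3.06; fold change = 2^3.06 = 8.340
CG26827 has the largest |ΔΔCt| = 3.50.

0.088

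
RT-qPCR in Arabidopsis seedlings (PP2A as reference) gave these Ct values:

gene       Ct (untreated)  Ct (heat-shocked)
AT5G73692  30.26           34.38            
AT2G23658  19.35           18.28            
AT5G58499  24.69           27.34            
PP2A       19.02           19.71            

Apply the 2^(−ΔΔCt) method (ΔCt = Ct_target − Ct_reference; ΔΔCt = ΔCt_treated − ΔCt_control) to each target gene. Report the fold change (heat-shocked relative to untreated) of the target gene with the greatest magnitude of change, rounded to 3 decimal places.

0.093

AT5G73692: ΔΔCt = (34.38−19.71) − (30.26−19.02) = 14.67 − 11.24 = 3.43; fold change = 2^-3.43 = 0.093
AT2G23658: ΔΔCt = (18.28−19.71) − (19.35−19.02) = -1.43 − 0.33 = -1.76; fold change = 2^1.76 = 3.387
AT5G58499: ΔΔCt = (27.34−19.71) − (24.69−19.02) = 7.63 − 5.67 = 1.96; fold change = 2^-1.96 = 0.257
AT5G73692 has the largest |ΔΔCt| = 3.43.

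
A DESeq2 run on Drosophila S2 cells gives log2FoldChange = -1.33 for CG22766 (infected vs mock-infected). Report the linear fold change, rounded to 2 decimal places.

0.40

Fold change = 2^(-1.33) = 0.398
That is, CG22766 drops to 39.8% of the mock-infected level.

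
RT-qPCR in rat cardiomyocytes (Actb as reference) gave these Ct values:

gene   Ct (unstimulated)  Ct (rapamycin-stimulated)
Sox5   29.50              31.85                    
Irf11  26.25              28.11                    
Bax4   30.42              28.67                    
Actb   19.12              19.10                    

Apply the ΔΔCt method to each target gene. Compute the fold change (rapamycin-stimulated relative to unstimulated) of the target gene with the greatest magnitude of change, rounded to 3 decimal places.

Sox5: ΔΔCt = (31.85−19.10) − (29.50−19.12) = 12.75 − 10.38 = 2.37; fold change = 2^-2.37 = 0.193
Irf11: ΔΔCt = (28.11−19.10) − (26.25−19.12) = 9.01 − 7.13 = 1.88; fold change = 2^-1.88 = 0.272
Bax4: ΔΔCt = (28.67−19.10) − (30.42−19.12) = 9.57 − 11.30 = -1.73; fold change = 2^1.73 = 3.317
Sox5 has the largest |ΔΔCt| = 2.37.

0.193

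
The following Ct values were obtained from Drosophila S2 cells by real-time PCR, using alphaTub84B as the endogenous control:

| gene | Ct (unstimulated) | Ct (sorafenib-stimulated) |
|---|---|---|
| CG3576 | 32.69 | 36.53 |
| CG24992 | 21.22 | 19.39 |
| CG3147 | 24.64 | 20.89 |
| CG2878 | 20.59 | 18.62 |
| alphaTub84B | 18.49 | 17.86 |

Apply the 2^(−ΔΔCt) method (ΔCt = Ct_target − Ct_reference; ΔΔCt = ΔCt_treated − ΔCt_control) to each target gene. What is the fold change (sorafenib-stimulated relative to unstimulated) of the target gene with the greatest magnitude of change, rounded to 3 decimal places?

CG3576: ΔΔCt = (36.53−17.86) − (32.69−18.49) = 18.67 − 14.20 = 4.47; fold change = 2^-4.47 = 0.045
CG24992: ΔΔCt = (19.39−17.86) − (21.22−18.49) = 1.53 − 2.73 = -1.20; fold change = 2^1.20 = 2.297
CG3147: ΔΔCt = (20.89−17.86) − (24.64−18.49) = 3.03 − 6.15 = -3.12; fold change = 2^3.12 = 8.694
CG2878: ΔΔCt = (18.62−17.86) − (20.59−18.49) = 0.76 − 2.10 = -1.34; fold change = 2^1.34 = 2.532
CG3576 has the largest |ΔΔCt| = 4.47.

0.045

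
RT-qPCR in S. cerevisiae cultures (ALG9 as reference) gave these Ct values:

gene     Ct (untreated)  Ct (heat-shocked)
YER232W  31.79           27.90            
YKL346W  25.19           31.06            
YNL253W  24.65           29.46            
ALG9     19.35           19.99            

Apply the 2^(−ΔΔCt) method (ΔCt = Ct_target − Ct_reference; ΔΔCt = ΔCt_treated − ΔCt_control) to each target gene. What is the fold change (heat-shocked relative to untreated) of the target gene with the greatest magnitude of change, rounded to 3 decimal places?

YER232W: ΔΔCt = (27.90−19.99) − (31.79−19.35) = 7.91 − 12.44 = -4.53; fold change = 2^4.53 = 23.103
YKL346W: ΔΔCt = (31.06−19.99) − (25.19−19.35) = 11.07 − 5.84 = 5.23; fold change = 2^-5.23 = 0.027
YNL253W: ΔΔCt = (29.46−19.99) − (24.65−19.35) = 9.47 − 5.30 = 4.17; fold change = 2^-4.17 = 0.056
YKL346W has the largest |ΔΔCt| = 5.23.

0.027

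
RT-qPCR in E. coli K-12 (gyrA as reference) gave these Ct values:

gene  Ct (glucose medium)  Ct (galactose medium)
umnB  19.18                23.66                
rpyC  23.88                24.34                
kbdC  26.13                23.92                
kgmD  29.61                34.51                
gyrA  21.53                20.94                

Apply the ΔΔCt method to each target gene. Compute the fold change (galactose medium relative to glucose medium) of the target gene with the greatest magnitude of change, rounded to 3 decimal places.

0.022

umnB: ΔΔCt = (23.66−20.94) − (19.18−21.53) = 2.72 − (-2.35) = 5.07; fold change = 2^-5.07 = 0.030
rpyC: ΔΔCt = (24.34−20.94) − (23.88−21.53) = 3.40 − 2.35 = 1.05; fold change = 2^-1.05 = 0.483
kbdC: ΔΔCt = (23.92−20.94) − (26.13−21.53) = 2.98 − 4.60 = -1.62; fold change = 2^1.62 = 3.074
kgmD: ΔΔCt = (34.51−20.94) − (29.61−21.53) = 13.57 − 8.08 = 5.49; fold change = 2^-5.49 = 0.022
kgmD has the largest |ΔΔCt| = 5.49.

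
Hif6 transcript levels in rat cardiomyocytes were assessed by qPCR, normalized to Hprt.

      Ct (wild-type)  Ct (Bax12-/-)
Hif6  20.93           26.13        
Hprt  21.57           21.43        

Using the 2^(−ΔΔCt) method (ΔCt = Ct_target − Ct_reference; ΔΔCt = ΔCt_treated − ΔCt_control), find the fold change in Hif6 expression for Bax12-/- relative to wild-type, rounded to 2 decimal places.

0.02

ΔCt(wild-type) = 20.930 − 21.570 = -0.640
ΔCt(Bax12-/-) = 26.130 − 21.430 = 4.700
ΔΔCt = 4.700 − (-0.640) = 5.340
Fold change = 2^(−5.340) = 0.025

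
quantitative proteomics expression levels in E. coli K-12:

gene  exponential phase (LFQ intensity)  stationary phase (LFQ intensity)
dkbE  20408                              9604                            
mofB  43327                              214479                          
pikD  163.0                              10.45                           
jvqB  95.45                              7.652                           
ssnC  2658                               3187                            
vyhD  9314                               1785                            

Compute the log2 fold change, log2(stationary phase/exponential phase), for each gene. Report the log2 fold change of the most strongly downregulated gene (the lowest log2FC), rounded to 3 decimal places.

log2(9604/20408) = -1.087  (dkbE)
log2(214479/43327) = 2.307  (mofB)
log2(10.45/163.0) = -3.963  (pikD)
log2(7.652/95.45) = -3.641  (jvqB)
log2(3187/2658) = 0.262  (ssnC)
log2(1785/9314) = -2.383  (vyhD)
pikD is most strongly downregulated.

-3.963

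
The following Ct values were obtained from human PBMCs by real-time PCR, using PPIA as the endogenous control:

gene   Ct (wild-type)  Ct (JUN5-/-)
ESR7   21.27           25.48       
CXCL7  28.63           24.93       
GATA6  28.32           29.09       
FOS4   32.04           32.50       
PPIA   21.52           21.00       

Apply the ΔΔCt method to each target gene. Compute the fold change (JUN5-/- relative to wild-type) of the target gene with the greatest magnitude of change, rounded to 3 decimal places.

ESR7: ΔΔCt = (25.48−21.00) − (21.27−21.52) = 4.48 − (-0.25) = 4.73; fold change = 2^-4.73 = 0.038
CXCL7: ΔΔCt = (24.93−21.00) − (28.63−21.52) = 3.93 − 7.11 = -3.18; fold change = 2^3.18 = 9.063
GATA6: ΔΔCt = (29.09−21.00) − (28.32−21.52) = 8.09 − 6.80 = 1.29; fold change = 2^-1.29 = 0.409
FOS4: ΔΔCt = (32.50−21.00) − (32.04−21.52) = 11.50 − 10.52 = 0.98; fold change = 2^-0.98 = 0.507
ESR7 has the largest |ΔΔCt| = 4.73.

0.038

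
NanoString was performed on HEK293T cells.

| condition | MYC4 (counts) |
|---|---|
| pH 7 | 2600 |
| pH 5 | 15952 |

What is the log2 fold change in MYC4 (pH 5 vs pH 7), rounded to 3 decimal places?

2.617

Fold change = 15952 / 2600 = 6.1354
log2(6.1354) = 2.6172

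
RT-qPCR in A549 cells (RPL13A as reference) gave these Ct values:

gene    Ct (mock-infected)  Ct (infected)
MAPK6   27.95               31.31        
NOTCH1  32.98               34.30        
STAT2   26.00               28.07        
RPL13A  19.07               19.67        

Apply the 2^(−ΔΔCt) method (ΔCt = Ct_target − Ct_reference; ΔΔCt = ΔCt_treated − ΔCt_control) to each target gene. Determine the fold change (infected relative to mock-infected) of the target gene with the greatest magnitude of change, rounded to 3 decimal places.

MAPK6: ΔΔCt = (31.31−19.67) − (27.95−19.07) = 11.64 − 8.88 = 2.76; fold change = 2^-2.76 = 0.148
NOTCH1: ΔΔCt = (34.30−19.67) − (32.98−19.07) = 14.63 − 13.91 = 0.72; fold change = 2^-0.72 = 0.607
STAT2: ΔΔCt = (28.07−19.67) − (26.00−19.07) = 8.40 − 6.93 = 1.47; fold change = 2^-1.47 = 0.361
MAPK6 has the largest |ΔΔCt| = 2.76.

0.148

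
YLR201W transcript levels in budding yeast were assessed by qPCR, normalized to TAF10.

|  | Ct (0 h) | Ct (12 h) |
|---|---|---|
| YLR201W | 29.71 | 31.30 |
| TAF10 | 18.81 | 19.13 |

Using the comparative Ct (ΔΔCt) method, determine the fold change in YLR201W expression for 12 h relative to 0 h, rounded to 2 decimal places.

ΔCt(0 h) = 29.710 − 18.810 = 10.900
ΔCt(12 h) = 31.300 − 19.130 = 12.170
ΔΔCt = 12.170 − 10.900 = 1.270
Fold change = 2^(−1.270) = 0.415

0.41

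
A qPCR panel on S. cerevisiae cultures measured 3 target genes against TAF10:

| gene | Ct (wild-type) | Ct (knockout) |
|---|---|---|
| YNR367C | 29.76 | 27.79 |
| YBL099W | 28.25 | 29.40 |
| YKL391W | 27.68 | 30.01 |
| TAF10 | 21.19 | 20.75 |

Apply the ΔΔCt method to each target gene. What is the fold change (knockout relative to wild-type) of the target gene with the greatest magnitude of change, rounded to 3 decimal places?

YNR367C: ΔΔCt = (27.79−20.75) − (29.76−21.19) = 7.04 − 8.57 = -1.53; fold change = 2^1.53 = 2.888
YBL099W: ΔΔCt = (29.40−20.75) − (28.25−21.19) = 8.65 − 7.06 = 1.59; fold change = 2^-1.59 = 0.332
YKL391W: ΔΔCt = (30.01−20.75) − (27.68−21.19) = 9.26 − 6.49 = 2.77; fold change = 2^-2.77 = 0.147
YKL391W has the largest |ΔΔCt| = 2.77.

0.147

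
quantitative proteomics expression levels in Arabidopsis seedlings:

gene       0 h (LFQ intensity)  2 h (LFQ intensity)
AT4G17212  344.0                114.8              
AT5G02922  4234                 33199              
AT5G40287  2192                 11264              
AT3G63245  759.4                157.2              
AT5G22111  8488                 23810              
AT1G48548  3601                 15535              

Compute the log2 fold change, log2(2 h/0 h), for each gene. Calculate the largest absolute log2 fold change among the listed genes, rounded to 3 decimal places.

2.971

log2(114.8/344.0) = -1.583  (AT4G17212)
log2(33199/4234) = 2.971  (AT5G02922)
log2(11264/2192) = 2.361  (AT5G40287)
log2(157.2/759.4) = -2.272  (AT3G63245)
log2(23810/8488) = 1.488  (AT5G22111)
log2(15535/3601) = 2.109  (AT1G48548)
The largest magnitude belongs to AT5G02922.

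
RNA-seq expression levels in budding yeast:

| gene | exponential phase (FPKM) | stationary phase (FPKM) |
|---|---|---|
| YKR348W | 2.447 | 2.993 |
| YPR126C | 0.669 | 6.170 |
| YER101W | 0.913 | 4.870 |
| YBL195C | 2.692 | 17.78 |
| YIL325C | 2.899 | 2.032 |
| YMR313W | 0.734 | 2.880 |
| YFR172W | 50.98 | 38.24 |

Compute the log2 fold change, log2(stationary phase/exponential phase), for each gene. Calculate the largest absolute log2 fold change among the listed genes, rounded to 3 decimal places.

3.205

log2(2.993/2.447) = 0.291  (YKR348W)
log2(6.170/0.669) = 3.205  (YPR126C)
log2(4.870/0.913) = 2.415  (YER101W)
log2(17.78/2.692) = 2.724  (YBL195C)
log2(2.032/2.899) = -0.513  (YIL325C)
log2(2.880/0.734) = 1.972  (YMR313W)
log2(38.24/50.98) = -0.415  (YFR172W)
The largest magnitude belongs to YPR126C.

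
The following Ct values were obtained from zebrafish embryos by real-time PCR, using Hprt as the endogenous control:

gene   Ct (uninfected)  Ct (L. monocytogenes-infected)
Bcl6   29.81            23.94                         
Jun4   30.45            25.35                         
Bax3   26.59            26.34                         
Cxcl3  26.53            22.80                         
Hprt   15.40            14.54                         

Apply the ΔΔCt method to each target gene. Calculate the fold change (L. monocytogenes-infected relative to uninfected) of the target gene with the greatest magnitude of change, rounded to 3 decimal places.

Bcl6: ΔΔCt = (23.94−14.54) − (29.81−15.40) = 9.40 − 14.41 = -5.01; fold change = 2^5.01 = 32.223
Jun4: ΔΔCt = (25.35−14.54) − (30.45−15.40) = 10.81 − 15.05 = -4.24; fold change = 2^4.24 = 18.896
Bax3: ΔΔCt = (26.34−14.54) − (26.59−15.40) = 11.80 − 11.19 = 0.61; fold change = 2^-0.61 = 0.655
Cxcl3: ΔΔCt = (22.80−14.54) − (26.53−15.40) = 8.26 − 11.13 = -2.87; fold change = 2^2.87 = 7.311
Bcl6 has the largest |ΔΔCt| = 5.01.

32.223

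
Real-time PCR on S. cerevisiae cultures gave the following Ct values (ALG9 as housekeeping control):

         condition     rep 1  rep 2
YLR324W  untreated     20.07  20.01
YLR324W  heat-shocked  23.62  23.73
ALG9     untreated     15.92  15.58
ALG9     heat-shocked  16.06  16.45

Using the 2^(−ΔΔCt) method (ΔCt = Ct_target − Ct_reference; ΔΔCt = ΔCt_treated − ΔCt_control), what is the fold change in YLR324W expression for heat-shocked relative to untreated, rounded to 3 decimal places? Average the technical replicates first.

0.114

Mean Ct: YLR324W untreated 20.040; YLR324W heat-shocked 23.675; ALG9 untreated 15.750; ALG9 heat-shocked 16.255
ΔCt(untreated) = 20.040 − 15.750 = 4.290
ΔCt(heat-shocked) = 23.675 − 16.255 = 7.420
ΔΔCt = 7.420 − 4.290 = 3.130
Fold change = 2^(−3.130) = 0.1142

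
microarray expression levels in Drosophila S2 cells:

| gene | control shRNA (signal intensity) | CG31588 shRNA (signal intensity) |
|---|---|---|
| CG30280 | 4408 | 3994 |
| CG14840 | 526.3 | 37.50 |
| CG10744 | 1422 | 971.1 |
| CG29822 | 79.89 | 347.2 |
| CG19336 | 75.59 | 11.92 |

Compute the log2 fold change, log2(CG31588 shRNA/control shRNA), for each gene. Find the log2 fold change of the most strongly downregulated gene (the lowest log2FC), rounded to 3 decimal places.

log2(3994/4408) = -0.142  (CG30280)
log2(37.50/526.3) = -3.811  (CG14840)
log2(971.1/1422) = -0.550  (CG10744)
log2(347.2/79.89) = 2.120  (CG29822)
log2(11.92/75.59) = -2.665  (CG19336)
CG14840 is most strongly downregulated.

-3.811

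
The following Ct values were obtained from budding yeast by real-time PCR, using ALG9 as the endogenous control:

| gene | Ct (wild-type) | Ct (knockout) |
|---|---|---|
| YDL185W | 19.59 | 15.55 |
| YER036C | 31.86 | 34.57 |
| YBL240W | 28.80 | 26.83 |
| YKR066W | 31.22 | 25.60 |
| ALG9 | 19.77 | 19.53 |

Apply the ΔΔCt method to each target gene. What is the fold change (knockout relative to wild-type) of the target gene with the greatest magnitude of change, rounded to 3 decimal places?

YDL185W: ΔΔCt = (15.55−19.53) − (19.59−19.77) = -3.98 − (-0.18) = -3.80; fold change = 2^3.80 = 13.929
YER036C: ΔΔCt = (34.57−19.53) − (31.86−19.77) = 15.04 − 12.09 = 2.95; fold change = 2^-2.95 = 0.129
YBL240W: ΔΔCt = (26.83−19.53) − (28.80−19.77) = 7.30 − 9.03 = -1.73; fold change = 2^1.73 = 3.317
YKR066W: ΔΔCt = (25.60−19.53) − (31.22−19.77) = 6.07 − 11.45 = -5.38; fold change = 2^5.38 = 41.643
YKR066W has the largest |ΔΔCt| = 5.38.

41.643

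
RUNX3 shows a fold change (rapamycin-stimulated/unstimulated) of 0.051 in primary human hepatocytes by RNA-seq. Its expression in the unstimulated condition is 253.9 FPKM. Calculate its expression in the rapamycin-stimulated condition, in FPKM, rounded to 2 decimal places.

12.95

rapamycin-stimulated expression = 253.9 × 0.051 = 12.95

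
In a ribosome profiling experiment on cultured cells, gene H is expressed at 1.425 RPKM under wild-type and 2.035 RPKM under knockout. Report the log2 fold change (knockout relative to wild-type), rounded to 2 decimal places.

Fold change = 2.035 / 1.425 = 1.4281
log2(1.4281) = 0.514

0.51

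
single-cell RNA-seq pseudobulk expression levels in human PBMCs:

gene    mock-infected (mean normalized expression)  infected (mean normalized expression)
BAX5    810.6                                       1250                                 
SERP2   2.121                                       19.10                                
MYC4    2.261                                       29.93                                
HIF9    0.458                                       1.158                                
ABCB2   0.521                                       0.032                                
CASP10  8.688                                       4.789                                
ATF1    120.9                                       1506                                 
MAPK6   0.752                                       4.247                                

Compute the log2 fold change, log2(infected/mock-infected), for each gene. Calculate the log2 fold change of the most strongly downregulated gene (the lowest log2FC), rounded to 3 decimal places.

-4.025

log2(1250/810.6) = 0.625  (BAX5)
log2(19.10/2.121) = 3.171  (SERP2)
log2(29.93/2.261) = 3.727  (MYC4)
log2(1.158/0.458) = 1.338  (HIF9)
log2(0.032/0.521) = -4.025  (ABCB2)
log2(4.789/8.688) = -0.859  (CASP10)
log2(1506/120.9) = 3.639  (ATF1)
log2(4.247/0.752) = 2.498  (MAPK6)
ABCB2 is most strongly downregulated.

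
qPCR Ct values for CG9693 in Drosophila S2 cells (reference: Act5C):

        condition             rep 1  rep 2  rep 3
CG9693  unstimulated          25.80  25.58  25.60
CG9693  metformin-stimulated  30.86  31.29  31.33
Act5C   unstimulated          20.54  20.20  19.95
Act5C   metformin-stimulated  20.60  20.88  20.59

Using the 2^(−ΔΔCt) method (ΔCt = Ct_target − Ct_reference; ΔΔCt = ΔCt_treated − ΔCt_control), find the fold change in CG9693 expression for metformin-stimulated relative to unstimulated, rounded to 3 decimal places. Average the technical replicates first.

0.030

Mean Ct: CG9693 unstimulated 25.660; CG9693 metformin-stimulated 31.160; Act5C unstimulated 20.230; Act5C metformin-stimulated 20.690
ΔCt(unstimulated) = 25.660 − 20.230 = 5.430
ΔCt(metformin-stimulated) = 31.160 − 20.690 = 10.470
ΔΔCt = 10.470 − 5.430 = 5.040
Fold change = 2^(−5.040) = 0.0304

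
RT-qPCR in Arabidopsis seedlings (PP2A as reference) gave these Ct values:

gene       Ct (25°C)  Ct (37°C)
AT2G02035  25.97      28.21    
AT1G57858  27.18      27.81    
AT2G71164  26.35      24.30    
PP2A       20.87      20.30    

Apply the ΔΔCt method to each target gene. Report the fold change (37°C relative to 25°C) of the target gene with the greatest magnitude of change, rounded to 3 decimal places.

AT2G02035: ΔΔCt = (28.21−20.30) − (25.97−20.87) = 7.91 − 5.10 = 2.81; fold change = 2^-2.81 = 0.143
AT1G57858: ΔΔCt = (27.81−20.30) − (27.18−20.87) = 7.51 − 6.31 = 1.20; fold change = 2^-1.20 = 0.435
AT2G71164: ΔΔCt = (24.30−20.30) − (26.35−20.87) = 4.00 − 5.48 = -1.48; fold change = 2^1.48 = 2.789
AT2G02035 has the largest |ΔΔCt| = 2.81.

0.143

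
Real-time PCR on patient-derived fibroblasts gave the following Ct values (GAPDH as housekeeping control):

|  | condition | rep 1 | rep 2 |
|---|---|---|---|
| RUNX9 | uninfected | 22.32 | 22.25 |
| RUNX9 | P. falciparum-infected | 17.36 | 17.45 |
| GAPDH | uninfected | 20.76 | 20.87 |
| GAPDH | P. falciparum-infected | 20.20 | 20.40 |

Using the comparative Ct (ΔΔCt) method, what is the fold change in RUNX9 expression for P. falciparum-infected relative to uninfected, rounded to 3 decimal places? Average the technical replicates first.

20.606

Mean Ct: RUNX9 uninfected 22.285; RUNX9 P. falciparum-infected 17.405; GAPDH uninfected 20.815; GAPDH P. falciparum-infected 20.300
ΔCt(uninfected) = 22.285 − 20.815 = 1.470
ΔCt(P. falciparum-infected) = 17.405 − 20.300 = -2.895
ΔΔCt = -2.895 − 1.470 = -4.365
Fold change = 2^(−(-4.365)) = 2^4.365 = 20.6061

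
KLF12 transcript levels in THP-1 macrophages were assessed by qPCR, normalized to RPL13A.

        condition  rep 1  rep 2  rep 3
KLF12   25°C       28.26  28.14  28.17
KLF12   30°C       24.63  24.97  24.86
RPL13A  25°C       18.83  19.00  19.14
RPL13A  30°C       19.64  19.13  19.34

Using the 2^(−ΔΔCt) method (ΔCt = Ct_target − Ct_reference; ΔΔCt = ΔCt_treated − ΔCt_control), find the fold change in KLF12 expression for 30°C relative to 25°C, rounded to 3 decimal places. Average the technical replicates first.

13.454

Mean Ct: KLF12 25°C 28.190; KLF12 30°C 24.820; RPL13A 25°C 18.990; RPL13A 30°C 19.370
ΔCt(25°C) = 28.190 − 18.990 = 9.200
ΔCt(30°C) = 24.820 − 19.370 = 5.450
ΔΔCt = 5.450 − 9.200 = -3.750
Fold change = 2^(−(-3.750)) = 2^3.750 = 13.4543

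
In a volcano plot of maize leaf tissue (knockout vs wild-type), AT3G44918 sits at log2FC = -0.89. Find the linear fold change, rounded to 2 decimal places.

0.54

Fold change = 2^(-0.89) = 0.540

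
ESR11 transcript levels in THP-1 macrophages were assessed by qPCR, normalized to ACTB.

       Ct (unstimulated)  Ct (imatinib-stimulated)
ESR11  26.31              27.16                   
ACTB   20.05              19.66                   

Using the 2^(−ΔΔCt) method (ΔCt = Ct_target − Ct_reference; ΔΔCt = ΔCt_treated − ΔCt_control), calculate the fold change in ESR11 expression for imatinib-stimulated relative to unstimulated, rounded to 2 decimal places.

ΔCt(unstimulated) = 26.310 − 20.050 = 6.260
ΔCt(imatinib-stimulated) = 27.160 − 19.660 = 7.500
ΔΔCt = 7.500 − 6.260 = 1.240
Fold change = 2^(−1.240) = 0.423

0.42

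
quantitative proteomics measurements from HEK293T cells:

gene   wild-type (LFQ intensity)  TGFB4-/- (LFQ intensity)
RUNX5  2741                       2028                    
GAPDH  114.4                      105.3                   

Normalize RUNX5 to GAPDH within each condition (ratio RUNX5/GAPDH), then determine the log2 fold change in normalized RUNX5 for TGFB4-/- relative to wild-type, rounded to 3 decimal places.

RUNX5/GAPDH (wild-type) = 2741 / 114.4 = 23.96
RUNX5/GAPDH (TGFB4-/-) = 2028 / 105.3 = 19.259
Fold change = 19.259 / 23.96 = 0.8038
log2(0.8038) = -0.3151

-0.315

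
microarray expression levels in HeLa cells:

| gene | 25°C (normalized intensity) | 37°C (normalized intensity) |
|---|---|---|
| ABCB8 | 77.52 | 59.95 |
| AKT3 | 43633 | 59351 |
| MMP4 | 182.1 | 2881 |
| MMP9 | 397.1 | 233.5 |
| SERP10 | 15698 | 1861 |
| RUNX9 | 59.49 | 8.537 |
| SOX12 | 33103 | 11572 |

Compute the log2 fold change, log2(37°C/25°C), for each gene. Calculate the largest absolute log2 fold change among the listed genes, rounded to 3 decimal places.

log2(59.95/77.52) = -0.371  (ABCB8)
log2(59351/43633) = 0.444  (AKT3)
log2(2881/182.1) = 3.984  (MMP4)
log2(233.5/397.1) = -0.766  (MMP9)
log2(1861/15698) = -3.076  (SERP10)
log2(8.537/59.49) = -2.801  (RUNX9)
log2(11572/33103) = -1.516  (SOX12)
The largest magnitude belongs to MMP4.

3.984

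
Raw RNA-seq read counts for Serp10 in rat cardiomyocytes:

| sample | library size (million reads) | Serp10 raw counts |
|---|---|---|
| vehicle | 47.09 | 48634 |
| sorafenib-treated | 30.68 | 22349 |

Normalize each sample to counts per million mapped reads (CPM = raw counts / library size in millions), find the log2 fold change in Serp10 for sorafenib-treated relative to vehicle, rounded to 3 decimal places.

-0.504

CPM(vehicle) = 48634 / 47.09 = 1032.7883
CPM(sorafenib-treated) = 22349 / 30.68 = 728.4550
Fold change = 728.4550 / 1032.7883 = 0.70533
log2(0.70533) = -0.5036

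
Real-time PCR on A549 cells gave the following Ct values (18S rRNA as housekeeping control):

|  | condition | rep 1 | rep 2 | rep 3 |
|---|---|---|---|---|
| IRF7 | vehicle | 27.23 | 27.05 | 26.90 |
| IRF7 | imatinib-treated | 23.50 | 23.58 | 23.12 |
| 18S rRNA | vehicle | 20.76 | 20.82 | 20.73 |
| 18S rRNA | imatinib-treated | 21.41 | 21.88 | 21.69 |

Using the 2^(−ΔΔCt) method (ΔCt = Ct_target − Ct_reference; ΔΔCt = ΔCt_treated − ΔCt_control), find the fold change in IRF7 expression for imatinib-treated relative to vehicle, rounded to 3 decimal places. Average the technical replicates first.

23.425

Mean Ct: IRF7 vehicle 27.060; IRF7 imatinib-treated 23.400; 18S rRNA vehicle 20.770; 18S rRNA imatinib-treated 21.660
ΔCt(vehicle) = 27.060 − 20.770 = 6.290
ΔCt(imatinib-treated) = 23.400 − 21.660 = 1.740
ΔΔCt = 1.740 − 6.290 = -4.550
Fold change = 2^(−(-4.550)) = 2^4.550 = 23.4254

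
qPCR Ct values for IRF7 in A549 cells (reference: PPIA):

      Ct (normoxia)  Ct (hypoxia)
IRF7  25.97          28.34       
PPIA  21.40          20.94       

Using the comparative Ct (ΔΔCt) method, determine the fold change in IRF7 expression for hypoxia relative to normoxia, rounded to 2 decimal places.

ΔCt(normoxia) = 25.970 − 21.400 = 4.570
ΔCt(hypoxia) = 28.340 − 20.940 = 7.400
ΔΔCt = 7.400 − 4.570 = 2.830
Fold change = 2^(−2.830) = 0.141

0.14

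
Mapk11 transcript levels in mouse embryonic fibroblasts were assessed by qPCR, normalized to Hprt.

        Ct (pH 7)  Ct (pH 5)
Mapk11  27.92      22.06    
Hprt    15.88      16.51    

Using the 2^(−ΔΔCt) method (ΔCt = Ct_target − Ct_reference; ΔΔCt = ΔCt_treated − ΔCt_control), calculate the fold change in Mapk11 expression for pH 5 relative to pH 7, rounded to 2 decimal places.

89.88

ΔCt(pH 7) = 27.920 − 15.880 = 12.040
ΔCt(pH 5) = 22.060 − 16.510 = 5.550
ΔΔCt = 5.550 − 12.040 = -6.490
Fold change = 2^(−(-6.490)) = 2^6.490 = 89.884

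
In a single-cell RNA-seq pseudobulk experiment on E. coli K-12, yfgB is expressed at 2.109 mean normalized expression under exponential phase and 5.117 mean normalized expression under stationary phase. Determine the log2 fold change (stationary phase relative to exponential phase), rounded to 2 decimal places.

1.28

Fold change = 5.117 / 2.109 = 2.4263
log2(2.4263) = 1.279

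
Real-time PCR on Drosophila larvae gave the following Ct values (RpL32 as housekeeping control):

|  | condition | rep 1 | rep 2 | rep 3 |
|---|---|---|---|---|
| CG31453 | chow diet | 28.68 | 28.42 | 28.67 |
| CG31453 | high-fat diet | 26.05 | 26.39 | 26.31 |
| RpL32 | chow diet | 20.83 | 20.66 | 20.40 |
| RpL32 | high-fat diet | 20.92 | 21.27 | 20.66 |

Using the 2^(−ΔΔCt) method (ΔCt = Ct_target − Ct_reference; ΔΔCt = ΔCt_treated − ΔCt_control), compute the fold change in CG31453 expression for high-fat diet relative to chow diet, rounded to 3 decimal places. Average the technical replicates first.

6.320

Mean Ct: CG31453 chow diet 28.590; CG31453 high-fat diet 26.250; RpL32 chow diet 20.630; RpL32 high-fat diet 20.950
ΔCt(chow diet) = 28.590 − 20.630 = 7.960
ΔCt(high-fat diet) = 26.250 − 20.950 = 5.300
ΔΔCt = 5.300 − 7.960 = -2.660
Fold change = 2^(−(-2.660)) = 2^2.660 = 6.3203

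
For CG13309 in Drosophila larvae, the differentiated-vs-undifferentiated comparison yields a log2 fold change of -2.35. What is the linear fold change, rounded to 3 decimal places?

Fold change = 2^(-2.35) = 0.1961

0.196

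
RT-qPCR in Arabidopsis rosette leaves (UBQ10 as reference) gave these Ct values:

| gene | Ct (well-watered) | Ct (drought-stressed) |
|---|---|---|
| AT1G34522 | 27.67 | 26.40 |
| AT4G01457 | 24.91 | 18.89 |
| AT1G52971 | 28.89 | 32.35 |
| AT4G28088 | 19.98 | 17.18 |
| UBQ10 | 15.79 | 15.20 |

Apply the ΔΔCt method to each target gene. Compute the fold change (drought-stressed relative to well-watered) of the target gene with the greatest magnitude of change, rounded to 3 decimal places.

43.111

AT1G34522: ΔΔCt = (26.40−15.20) − (27.67−15.79) = 11.20 − 11.88 = -0.68; fold change = 2^0.68 = 1.602
AT4G01457: ΔΔCt = (18.89−15.20) − (24.91−15.79) = 3.69 − 9.12 = -5.43; fold change = 2^5.43 = 43.111
AT1G52971: ΔΔCt = (32.35−15.20) − (28.89−15.79) = 17.15 − 13.10 = 4.05; fold change = 2^-4.05 = 0.060
AT4G28088: ΔΔCt = (17.18−15.20) − (19.98−15.79) = 1.98 − 4.19 = -2.21; fold change = 2^2.21 = 4.627
AT4G01457 has the largest |ΔΔCt| = 5.43.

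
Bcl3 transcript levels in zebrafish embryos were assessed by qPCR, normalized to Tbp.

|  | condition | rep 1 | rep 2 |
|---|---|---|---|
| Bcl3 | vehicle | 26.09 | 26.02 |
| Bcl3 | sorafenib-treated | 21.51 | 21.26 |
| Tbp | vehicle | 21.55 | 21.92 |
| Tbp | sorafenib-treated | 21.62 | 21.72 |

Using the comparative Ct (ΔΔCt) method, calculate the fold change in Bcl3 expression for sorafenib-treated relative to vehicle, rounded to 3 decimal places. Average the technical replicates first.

Mean Ct: Bcl3 vehicle 26.055; Bcl3 sorafenib-treated 21.385; Tbp vehicle 21.735; Tbp sorafenib-treated 21.670
ΔCt(vehicle) = 26.055 − 21.735 = 4.320
ΔCt(sorafenib-treated) = 21.385 − 21.670 = -0.285
ΔΔCt = -0.285 − 4.320 = -4.605
Fold change = 2^(−(-4.605)) = 2^4.605 = 24.3357

24.336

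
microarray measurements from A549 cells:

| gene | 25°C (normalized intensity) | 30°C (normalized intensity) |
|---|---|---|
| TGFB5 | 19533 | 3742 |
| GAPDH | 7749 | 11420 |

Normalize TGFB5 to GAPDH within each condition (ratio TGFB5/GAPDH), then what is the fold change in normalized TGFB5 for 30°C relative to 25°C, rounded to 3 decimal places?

TGFB5/GAPDH (25°C) = 19533 / 7749 = 2.5207
TGFB5/GAPDH (30°C) = 3742 / 11420 = 0.32767
Fold change = 0.32767 / 2.5207 = 0.1300

0.130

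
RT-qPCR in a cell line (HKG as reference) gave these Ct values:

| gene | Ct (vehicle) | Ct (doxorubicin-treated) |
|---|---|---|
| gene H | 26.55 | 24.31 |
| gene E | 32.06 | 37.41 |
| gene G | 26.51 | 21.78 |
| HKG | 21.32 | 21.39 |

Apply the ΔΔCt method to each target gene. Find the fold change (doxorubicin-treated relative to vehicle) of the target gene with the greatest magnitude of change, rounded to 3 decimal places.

gene H: ΔΔCt = (24.31−21.39) − (26.55−21.32) = 2.92 − 5.23 = -2.31; fold change = 2^2.31 = 4.959
gene E: ΔΔCt = (37.41−21.39) − (32.06−21.32) = 16.02 − 10.74 = 5.28; fold change = 2^-5.28 = 0.026
gene G: ΔΔCt = (21.78−21.39) − (26.51−21.32) = 0.39 − 5.19 = -4.80; fold change = 2^4.80 = 27.858
gene E has the largest |ΔΔCt| = 5.28.

0.026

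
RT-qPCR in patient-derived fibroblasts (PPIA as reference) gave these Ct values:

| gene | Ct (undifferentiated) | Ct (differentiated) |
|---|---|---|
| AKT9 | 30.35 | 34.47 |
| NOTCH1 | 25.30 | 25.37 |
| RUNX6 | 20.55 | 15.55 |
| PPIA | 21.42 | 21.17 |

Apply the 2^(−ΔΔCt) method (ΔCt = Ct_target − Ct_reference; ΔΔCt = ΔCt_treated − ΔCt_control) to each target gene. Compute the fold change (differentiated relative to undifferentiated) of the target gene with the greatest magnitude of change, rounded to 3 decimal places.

26.909

AKT9: ΔΔCt = (34.47−21.17) − (30.35−21.42) = 13.30 − 8.93 = 4.37; fold change = 2^-4.37 = 0.048
NOTCH1: ΔΔCt = (25.37−21.17) − (25.30−21.42) = 4.20 − 3.88 = 0.32; fold change = 2^-0.32 = 0.801
RUNX6: ΔΔCt = (15.55−21.17) − (20.55−21.42) = -5.62 − (-0.87) = -4.75; fold change = 2^4.75 = 26.909
RUNX6 has the largest |ΔΔCt| = 4.75.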